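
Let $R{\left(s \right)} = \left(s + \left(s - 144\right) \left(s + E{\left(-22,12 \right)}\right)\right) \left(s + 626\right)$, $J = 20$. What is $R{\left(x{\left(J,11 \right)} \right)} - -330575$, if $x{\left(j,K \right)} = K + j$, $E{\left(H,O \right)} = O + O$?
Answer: $-3732313$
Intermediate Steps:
$E{\left(H,O \right)} = 2 O$
$R{\left(s \right)} = \left(626 + s\right) \left(s + \left(-144 + s\right) \left(24 + s\right)\right)$ ($R{\left(s \right)} = \left(s + \left(s - 144\right) \left(s + 2 \cdot 12\right)\right) \left(s + 626\right) = \left(s + \left(-144 + s\right) \left(s + 24\right)\right) \left(626 + s\right) = \left(s + \left(-144 + s\right) \left(24 + s\right)\right) \left(626 + s\right) = \left(626 + s\right) \left(s + \left(-144 + s\right) \left(24 + s\right)\right)$)
$R{\left(x{\left(J,11 \right)} \right)} - -330575 = \left(-2163456 + \left(11 + 20\right)^{3} - 77950 \left(11 + 20\right) + 507 \left(11 + 20\right)^{2}\right) - -330575 = \left(-2163456 + 31^{3} - 2416450 + 507 \cdot 31^{2}\right) + 330575 = \left(-2163456 + 29791 - 2416450 + 507 \cdot 961\right) + 330575 = \left(-2163456 + 29791 - 2416450 + 487227\right) + 330575 = -4062888 + 330575 = -3732313$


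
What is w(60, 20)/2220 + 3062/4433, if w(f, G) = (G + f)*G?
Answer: 694522/492063 ≈ 1.4114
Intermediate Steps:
w(f, G) = G*(G + f)
w(60, 20)/2220 + 3062/4433 = (20*(20 + 60))/2220 + 3062/4433 = (20*80)*(1/2220) + 3062*(1/4433) = 1600*(1/2220) + 3062/4433 = 80/111 + 3062/4433 = 694522/492063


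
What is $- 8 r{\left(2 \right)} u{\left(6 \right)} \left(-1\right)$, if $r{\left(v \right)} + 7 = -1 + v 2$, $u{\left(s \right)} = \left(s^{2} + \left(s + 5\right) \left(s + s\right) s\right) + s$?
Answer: $-26688$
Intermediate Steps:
$u{\left(s \right)} = s + s^{2} + 2 s^{2} \left(5 + s\right)$ ($u{\left(s \right)} = \left(s^{2} + \left(5 + s\right) 2 s s\right) + s = \left(s^{2} + 2 s \left(5 + s\right) s\right) + s = \left(s^{2} + 2 s^{2} \left(5 + s\right)\right) + s = s + s^{2} + 2 s^{2} \left(5 + s\right)$)
$r{\left(v \right)} = -8 + 2 v$ ($r{\left(v \right)} = -7 + \left(-1 + v 2\right) = -7 + \left(-1 + 2 v\right) = -8 + 2 v$)
$- 8 r{\left(2 \right)} u{\left(6 \right)} \left(-1\right) = - 8 \left(-8 + 2 \cdot 2\right) 6 \left(1 + 2 \cdot 6^{2} + 11 \cdot 6\right) \left(-1\right) = - 8 \left(-8 + 4\right) 6 \left(1 + 2 \cdot 36 + 66\right) \left(-1\right) = - 8 - 4 \cdot 6 \left(1 + 72 + 66\right) \left(-1\right) = - 8 - 4 \cdot 6 \cdot 139 \left(-1\right) = - 8 \left(-4\right) 834 \left(-1\right) = - 8 \left(\left(-3336\right) \left(-1\right)\right) = \left(-8\right) 3336 = -26688$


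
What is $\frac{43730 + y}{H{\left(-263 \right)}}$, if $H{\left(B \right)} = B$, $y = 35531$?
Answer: $- \frac{79261}{263} \approx -301.37$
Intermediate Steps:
$\frac{43730 + y}{H{\left(-263 \right)}} = \frac{43730 + 35531}{-263} = 79261 \left(- \frac{1}{263}\right) = - \frac{79261}{263}$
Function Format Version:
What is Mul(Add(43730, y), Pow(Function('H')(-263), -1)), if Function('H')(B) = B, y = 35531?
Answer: Rational(-79261, 263) ≈ -301.37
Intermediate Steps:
Mul(Add(43730, y), Pow(Function('H')(-263), -1)) = Mul(Add(43730, 35531), Pow(-263, -1)) = Mul(79261, Rational(-1, 263)) = Rational(-79261, 263)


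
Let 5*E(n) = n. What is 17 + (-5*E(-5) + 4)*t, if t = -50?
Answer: -433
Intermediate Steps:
E(n) = n/5
17 + (-5*E(-5) + 4)*t = 17 + (-(-5) + 4)*(-50) = 17 + (-5*(-1) + 4)*(-50) = 17 + (5 + 4)*(-50) = 17 + 9*(-50) = 17 - 450 = -433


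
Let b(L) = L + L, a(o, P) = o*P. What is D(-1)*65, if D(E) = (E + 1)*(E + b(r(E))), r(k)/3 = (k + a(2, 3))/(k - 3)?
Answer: 0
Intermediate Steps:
a(o, P) = P*o
r(k) = 3*(6 + k)/(-3 + k) (r(k) = 3*((k + 3*2)/(k - 3)) = 3*((k + 6)/(-3 + k)) = 3*((6 + k)/(-3 + k)) = 3*(6 + k)/(-3 + k))
b(L) = 2*L
D(E) = (1 + E)*(E + 6*(6 + E)/(-3 + E)) (D(E) = (E + 1)*(E + 2*(3*(6 + E)/(-3 + E))) = (1 + E)*(E + 6*(6 + E)/(-3 + E)))
D(-1)*65 = ((36 + (-1)**3 + 4*(-1)**2 + 39*(-1))/(-3 - 1))*65 = ((36 - 1 + 4*1 - 39)/(-4))*65 = -(36 - 1 + 4 - 39)/4*65 = -1/4*0*65 = 0*65 = 0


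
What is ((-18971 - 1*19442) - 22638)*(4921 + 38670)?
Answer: -2661274141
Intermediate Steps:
((-18971 - 1*19442) - 22638)*(4921 + 38670) = ((-18971 - 19442) - 22638)*43591 = (-38413 - 22638)*43591 = -61051*43591 = -2661274141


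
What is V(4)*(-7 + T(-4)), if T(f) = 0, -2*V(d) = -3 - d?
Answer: -49/2 ≈ -24.500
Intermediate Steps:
V(d) = 3/2 + d/2 (V(d) = -(-3 - d)/2 = 3/2 + d/2)
V(4)*(-7 + T(-4)) = (3/2 + (½)*4)*(-7 + 0) = (3/2 + 2)*(-7) = (7/2)*(-7) = -49/2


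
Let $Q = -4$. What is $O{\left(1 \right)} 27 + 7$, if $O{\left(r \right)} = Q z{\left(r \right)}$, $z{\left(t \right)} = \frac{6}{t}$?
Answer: $-641$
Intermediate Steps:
$O{\left(r \right)} = - \frac{24}{r}$ ($O{\left(r \right)} = - 4 \frac{6}{r} = - \frac{24}{r}$)
$O{\left(1 \right)} 27 + 7 = - \frac{24}{1} \cdot 27 + 7 = \left(-24\right) 1 \cdot 27 + 7 = \left(-24\right) 27 + 7 = -648 + 7 = -641$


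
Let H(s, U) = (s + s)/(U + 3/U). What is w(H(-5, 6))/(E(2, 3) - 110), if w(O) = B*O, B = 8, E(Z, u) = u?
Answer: 160/1391 ≈ 0.11503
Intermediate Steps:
H(s, U) = 2*s/(U + 3/U) (H(s, U) = (2*s)/(U + 3/U) = 2*s/(U + 3/U))
w(O) = 8*O
w(H(-5, 6))/(E(2, 3) - 110) = (8*(2*6*(-5)/(3 + 6²)))/(3 - 110) = (8*(2*6*(-5)/(3 + 36)))/(-107) = -8*2*6*(-5)/39/107 = -8*2*6*(-5)*(1/39)/107 = -8*(-20)/(107*13) = -1/107*(-160/13) = 160/1391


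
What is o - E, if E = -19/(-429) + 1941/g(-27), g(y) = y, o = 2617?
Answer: 3460543/1287 ≈ 2688.8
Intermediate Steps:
E = -92464/1287 (E = -19/(-429) + 1941/(-27) = -19*(-1/429) + 1941*(-1/27) = 19/429 - 647/9 = -92464/1287 ≈ -71.845)
o - E = 2617 - 1*(-92464/1287) = 2617 + 92464/1287 = 3460543/1287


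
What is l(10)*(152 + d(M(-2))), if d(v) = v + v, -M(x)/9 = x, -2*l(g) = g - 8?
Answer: -188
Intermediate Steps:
l(g) = 4 - g/2 (l(g) = -(g - 8)/2 = -(-8 + g)/2 = 4 - g/2)
M(x) = -9*x
d(v) = 2*v
l(10)*(152 + d(M(-2))) = (4 - ½*10)*(152 + 2*(-9*(-2))) = (4 - 5)*(152 + 2*18) = -(152 + 36) = -1*188 = -188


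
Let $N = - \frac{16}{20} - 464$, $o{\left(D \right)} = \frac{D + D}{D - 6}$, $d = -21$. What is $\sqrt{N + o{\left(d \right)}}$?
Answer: $\frac{i \sqrt{104230}}{15} \approx 21.523 i$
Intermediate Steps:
$o{\left(D \right)} = \frac{2 D}{-6 + D}$
$N = - \frac{2324}{5}$ ($N = \left(-16\right) \frac{1}{20} - 464 = - \frac{4}{5} - 464 = - \frac{2324}{5} \approx -464.8$)
$\sqrt{N + o{\left(d \right)}} = \sqrt{- \frac{2324}{5} + 2 \left(-21\right) \frac{1}{-6 - 21}} = \sqrt{- \frac{2324}{5} + 2 \left(-21\right) \frac{1}{-27}} = \sqrt{- \frac{2324}{5} + 2 \left(-21\right) \left(- \frac{1}{27}\right)} = \sqrt{- \frac{2324}{5} + \frac{14}{9}} = \sqrt{- \frac{20846}{45}} = \frac{i \sqrt{104230}}{15}$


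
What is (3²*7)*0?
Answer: 0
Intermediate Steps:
(3²*7)*0 = (9*7)*0 = 63*0 = 0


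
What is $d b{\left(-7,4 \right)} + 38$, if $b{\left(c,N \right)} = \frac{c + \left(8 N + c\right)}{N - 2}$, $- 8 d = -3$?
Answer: $\frac{331}{8} \approx 41.375$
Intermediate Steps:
$d = \frac{3}{8}$ ($d = \left(- \frac{1}{8}\right) \left(-3\right) = \frac{3}{8} \approx 0.375$)
$b{\left(c,N \right)} = \frac{2 c + 8 N}{-2 + N}$ ($b{\left(c,N \right)} = \frac{c + \left(c + 8 N\right)}{-2 + N} = \frac{2 c + 8 N}{-2 + N}$)
$d b{\left(-7,4 \right)} + 38 = \frac{3 \frac{2 \left(-7 + 4 \cdot 4\right)}{-2 + 4}}{8} + 38 = \frac{3 \frac{2 \left(-7 + 16\right)}{2}}{8} + 38 = \frac{3 \cdot 2 \cdot \frac{1}{2} \cdot 9}{8} + 38 = \frac{3}{8} \cdot 9 + 38 = \frac{27}{8} + 38 = \frac{331}{8}$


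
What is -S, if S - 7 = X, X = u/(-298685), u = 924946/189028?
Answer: -197608936157/28229914090 ≈ -7.0000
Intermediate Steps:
u = 462473/94514 (u = 924946*(1/189028) = 462473/94514 ≈ 4.8932)
X = -462473/28229914090 (X = (462473/94514)/(-298685) = (462473/94514)*(-1/298685) = -462473/28229914090 ≈ -1.6382e-5)
S = 197608936157/28229914090 (S = 7 - 462473/28229914090 = 197608936157/28229914090 ≈ 7.0000)
-S = -1*197608936157/28229914090 = -197608936157/28229914090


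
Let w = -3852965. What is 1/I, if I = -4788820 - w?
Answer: -1/935855 ≈ -1.0685e-6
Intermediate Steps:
I = -935855 (I = -4788820 - 1*(-3852965) = -4788820 + 3852965 = -935855)
1/I = 1/(-935855) = -1/935855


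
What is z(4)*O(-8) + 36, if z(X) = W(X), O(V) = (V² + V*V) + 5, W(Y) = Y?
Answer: 568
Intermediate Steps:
O(V) = 5 + 2*V² (O(V) = (V² + V²) + 5 = 2*V² + 5 = 5 + 2*V²)
z(X) = X
z(4)*O(-8) + 36 = 4*(5 + 2*(-8)²) + 36 = 4*(5 + 2*64) + 36 = 4*(5 + 128) + 36 = 4*133 + 36 = 532 + 36 = 568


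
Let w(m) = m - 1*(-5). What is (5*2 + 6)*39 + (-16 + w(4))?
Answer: 617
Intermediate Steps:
w(m) = 5 + m (w(m) = m + 5 = 5 + m)
(5*2 + 6)*39 + (-16 + w(4)) = (5*2 + 6)*39 + (-16 + (5 + 4)) = (10 + 6)*39 + (-16 + 9) = 16*39 - 7 = 624 - 7 = 617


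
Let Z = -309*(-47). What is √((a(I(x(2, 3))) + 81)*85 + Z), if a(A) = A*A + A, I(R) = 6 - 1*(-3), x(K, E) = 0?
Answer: √29058 ≈ 170.46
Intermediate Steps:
Z = 14523
I(R) = 9 (I(R) = 6 + 3 = 9)
a(A) = A + A² (a(A) = A² + A = A + A²)
√((a(I(x(2, 3))) + 81)*85 + Z) = √((9*(1 + 9) + 81)*85 + 14523) = √((9*10 + 81)*85 + 14523) = √((90 + 81)*85 + 14523) = √(171*85 + 14523) = √(14535 + 14523) = √29058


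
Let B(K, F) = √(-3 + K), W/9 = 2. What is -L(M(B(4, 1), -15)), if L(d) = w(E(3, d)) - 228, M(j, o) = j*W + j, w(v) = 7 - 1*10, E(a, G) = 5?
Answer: 231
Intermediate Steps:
W = 18 (W = 9*2 = 18)
w(v) = -3 (w(v) = 7 - 10 = -3)
M(j, o) = 19*j (M(j, o) = j*18 + j = 18*j + j = 19*j)
L(d) = -231 (L(d) = -3 - 228 = -231)
-L(M(B(4, 1), -15)) = -1*(-231) = 231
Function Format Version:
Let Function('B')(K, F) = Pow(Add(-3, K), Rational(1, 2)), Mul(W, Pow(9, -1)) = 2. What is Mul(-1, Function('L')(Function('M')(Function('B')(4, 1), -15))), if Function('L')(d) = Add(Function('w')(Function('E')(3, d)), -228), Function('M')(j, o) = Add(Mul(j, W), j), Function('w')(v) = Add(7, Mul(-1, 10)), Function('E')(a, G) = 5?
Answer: 231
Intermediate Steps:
W = 18 (W = Mul(9, 2) = 18)
Function('w')(v) = -3 (Function('w')(v) = Add(7, -10) = -3)
Function('M')(j, o) = Mul(19, j) (Function('M')(j, o) = Add(Mul(j, 18), j) = Add(Mul(18, j), j) = Mul(19, j))
Function('L')(d) = -231 (Function('L')(d) = Add(-3, -228) = -231)
Mul(-1, Function('L')(Function('M')(Function('B')(4, 1), -15))) = Mul(-1, -231) = 231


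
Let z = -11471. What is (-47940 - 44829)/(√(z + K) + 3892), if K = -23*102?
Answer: -120352316/5053827 + 30923*I*√13817/5053827 ≈ -23.814 + 0.71923*I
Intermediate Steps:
K = -2346
(-47940 - 44829)/(√(z + K) + 3892) = (-47940 - 44829)/(√(-11471 - 2346) + 3892) = -92769/(√(-13817) + 3892) = -92769/(I*√13817 + 3892) = -92769/(3892 + I*√13817)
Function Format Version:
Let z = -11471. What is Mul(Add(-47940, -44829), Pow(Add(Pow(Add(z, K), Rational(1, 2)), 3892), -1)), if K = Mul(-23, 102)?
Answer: Add(Rational(-120352316, 5053827), Mul(Rational(30923, 5053827), I, Pow(13817, Rational(1, 2)))) ≈ Add(-23.814, Mul(0.71923, I))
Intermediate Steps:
K = -2346
Mul(Add(-47940, -44829), Pow(Add(Pow(Add(z, K), Rational(1, 2)), 3892), -1)) = Mul(Add(-47940, -44829), Pow(Add(Pow(Add(-11471, -2346), Rational(1, 2)), 3892), -1)) = Mul(-92769, Pow(Add(Pow(-13817, Rational(1, 2)), 3892), -1)) = Mul(-92769, Pow(Add(Mul(I, Pow(13817, Rational(1, 2))), 3892), -1)) = Mul(-92769, Pow(Add(3892, Mul(I, Pow(13817, Rational(1, 2)))), -1))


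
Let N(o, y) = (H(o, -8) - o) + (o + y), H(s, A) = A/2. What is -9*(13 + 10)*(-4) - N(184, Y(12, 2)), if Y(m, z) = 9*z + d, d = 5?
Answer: 809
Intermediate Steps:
H(s, A) = A/2 (H(s, A) = A*(½) = A/2)
Y(m, z) = 5 + 9*z (Y(m, z) = 9*z + 5 = 5 + 9*z)
N(o, y) = -4 + y (N(o, y) = ((½)*(-8) - o) + (o + y) = (-4 - o) + (o + y) = -4 + y)
-9*(13 + 10)*(-4) - N(184, Y(12, 2)) = -9*(13 + 10)*(-4) - (-4 + (5 + 9*2)) = -207*(-4) - (-4 + (5 + 18)) = -9*(-92) - (-4 + 23) = 828 - 1*19 = 828 - 19 = 809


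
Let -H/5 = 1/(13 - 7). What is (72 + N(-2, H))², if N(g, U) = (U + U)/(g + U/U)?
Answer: 48841/9 ≈ 5426.8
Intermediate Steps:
H = -⅚ (H = -5/(13 - 7) = -5/6 = -5*⅙ = -⅚ ≈ -0.83333)
N(g, U) = 2*U/(1 + g) (N(g, U) = (2*U)/(g + 1) = (2*U)/(1 + g) = 2*U/(1 + g))
(72 + N(-2, H))² = (72 + 2*(-⅚)/(1 - 2))² = (72 + 2*(-⅚)/(-1))² = (72 + 2*(-⅚)*(-1))² = (72 + 5/3)² = (221/3)² = 48841/9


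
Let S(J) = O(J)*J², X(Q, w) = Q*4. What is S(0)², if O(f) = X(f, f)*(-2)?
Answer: 0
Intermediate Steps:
X(Q, w) = 4*Q
O(f) = -8*f (O(f) = (4*f)*(-2) = -8*f)
S(J) = -8*J³ (S(J) = (-8*J)*J² = -8*J³)
S(0)² = (-8*0³)² = (-8*0)² = 0² = 0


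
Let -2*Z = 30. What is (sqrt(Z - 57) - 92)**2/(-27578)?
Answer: -4196/13789 + 552*I*sqrt(2)/13789 ≈ -0.3043 + 0.056614*I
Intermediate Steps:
Z = -15 (Z = -1/2*30 = -15)
(sqrt(Z - 57) - 92)**2/(-27578) = (sqrt(-15 - 57) - 92)**2/(-27578) = (sqrt(-72) - 92)**2*(-1/27578) = (6*I*sqrt(2) - 92)**2*(-1/27578) = (-92 + 6*I*sqrt(2))**2*(-1/27578) = -(-92 + 6*I*sqrt(2))**2/27578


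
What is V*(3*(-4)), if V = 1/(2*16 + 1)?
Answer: -4/11 ≈ -0.36364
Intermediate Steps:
V = 1/33 (V = 1/(32 + 1) = 1/33 ≈ 0.030303)
V*(3*(-4)) = (3*(-4))/33 = (1/33)*(-12) = -4/11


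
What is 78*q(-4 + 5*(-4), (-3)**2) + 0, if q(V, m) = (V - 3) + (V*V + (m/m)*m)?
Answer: 43524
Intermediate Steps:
q(V, m) = -3 + V + m + V**2 (q(V, m) = (-3 + V) + (V**2 + 1*m) = (-3 + V) + (V**2 + m) = (-3 + V) + (m + V**2) = -3 + V + m + V**2)
78*q(-4 + 5*(-4), (-3)**2) + 0 = 78*(-3 + (-4 + 5*(-4)) + (-3)**2 + (-4 + 5*(-4))**2) + 0 = 78*(-3 + (-4 - 20) + 9 + (-4 - 20)**2) + 0 = 78*(-3 - 24 + 9 + (-24)**2) + 0 = 78*(-3 - 24 + 9 + 576) + 0 = 78*558 + 0 = 43524 + 0 = 43524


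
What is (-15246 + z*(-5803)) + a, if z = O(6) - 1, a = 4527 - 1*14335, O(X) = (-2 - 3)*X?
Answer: 154839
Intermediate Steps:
O(X) = -5*X
a = -9808 (a = 4527 - 14335 = -9808)
z = -31 (z = -5*6 - 1 = -30 - 1 = -31)
(-15246 + z*(-5803)) + a = (-15246 - 31*(-5803)) - 9808 = (-15246 + 179893) - 9808 = 164647 - 9808 = 154839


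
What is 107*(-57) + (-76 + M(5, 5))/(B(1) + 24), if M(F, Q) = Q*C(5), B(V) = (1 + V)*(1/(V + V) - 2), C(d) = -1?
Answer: -42720/7 ≈ -6102.9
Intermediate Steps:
B(V) = (1 + V)*(-2 + 1/(2*V)) (B(V) = (1 + V)*(1/(2*V) - 2) = (1 + V)*(-2 + 1/(2*V)))
M(F, Q) = -Q (M(F, Q) = Q*(-1) = -Q)
107*(-57) + (-76 + M(5, 5))/(B(1) + 24) = 107*(-57) + (-76 - 1*5)/((½)*(1 - 1*1*(3 + 4*1))/1 + 24) = -6099 + (-76 - 5)/((½)*1*(1 - 1*1*(3 + 4)) + 24) = -6099 - 81/((½)*1*(1 - 1*1*7) + 24) = -6099 - 81/((½)*1*(1 - 7) + 24) = -6099 - 81/((½)*1*(-6) + 24) = -6099 - 81/(-3 + 24) = -6099 - 81/21 = -6099 - 81*1/21 = -6099 - 27/7 = -42720/7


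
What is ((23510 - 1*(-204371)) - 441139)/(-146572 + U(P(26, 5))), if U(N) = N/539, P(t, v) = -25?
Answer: 38315354/26334111 ≈ 1.4550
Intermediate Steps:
U(N) = N/539 (U(N) = N*(1/539) = N/539)
((23510 - 1*(-204371)) - 441139)/(-146572 + U(P(26, 5))) = ((23510 - 1*(-204371)) - 441139)/(-146572 + (1/539)*(-25)) = ((23510 + 204371) - 441139)/(-146572 - 25/539) = (227881 - 441139)/(-79002333/539) = -213258*(-539/79002333) = 38315354/26334111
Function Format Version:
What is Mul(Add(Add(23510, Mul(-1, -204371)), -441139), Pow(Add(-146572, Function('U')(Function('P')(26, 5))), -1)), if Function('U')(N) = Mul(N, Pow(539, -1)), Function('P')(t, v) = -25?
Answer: Rational(38315354, 26334111) ≈ 1.4550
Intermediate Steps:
Function('U')(N) = Mul(Rational(1, 539), N) (Function('U')(N) = Mul(N, Rational(1, 539)) = Mul(Rational(1, 539), N))
Mul(Add(Add(23510, Mul(-1, -204371)), -441139), Pow(Add(-146572, Function('U')(Function('P')(26, 5))), -1)) = Mul(Add(Add(23510, Mul(-1, -204371)), -441139), Pow(Add(-146572, Mul(Rational(1, 539), -25)), -1)) = Mul(Add(Add(23510, 204371), -441139), Pow(Add(-146572, Rational(-25, 539)), -1)) = Mul(Add(227881, -441139), Pow(Rational(-79002333, 539), -1)) = Mul(-213258, Rational(-539, 79002333)) = Rational(38315354, 26334111)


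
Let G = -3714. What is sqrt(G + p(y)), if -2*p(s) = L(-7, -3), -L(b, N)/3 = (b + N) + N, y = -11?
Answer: I*sqrt(14934)/2 ≈ 61.102*I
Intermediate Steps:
L(b, N) = -6*N - 3*b (L(b, N) = -3*((b + N) + N) = -3*((N + b) + N) = -3*(b + 2*N) = -6*N - 3*b)
p(s) = -39/2 (p(s) = -(-6*(-3) - 3*(-7))/2 = -(18 + 21)/2 = -1/2*39 = -39/2)
sqrt(G + p(y)) = sqrt(-3714 - 39/2) = sqrt(-7467/2) = I*sqrt(14934)/2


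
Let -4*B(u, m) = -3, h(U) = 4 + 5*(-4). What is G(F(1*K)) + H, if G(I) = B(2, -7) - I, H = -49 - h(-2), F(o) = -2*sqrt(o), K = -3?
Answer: -129/4 + 2*I*sqrt(3) ≈ -32.25 + 3.4641*I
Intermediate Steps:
h(U) = -16 (h(U) = 4 - 20 = -16)
B(u, m) = 3/4 (B(u, m) = -1/4*(-3) = 3/4)
H = -33 (H = -49 - 1*(-16) = -49 + 16 = -33)
G(I) = 3/4 - I
G(F(1*K)) + H = (3/4 - (-2)*sqrt(1*(-3))) - 33 = (3/4 - (-2)*sqrt(-3)) - 33 = (3/4 - (-2)*I*sqrt(3)) - 33 = (3/4 + 2*I*sqrt(3)) - 33 = -129/4 + 2*I*sqrt(3)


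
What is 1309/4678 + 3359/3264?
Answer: 9992989/7634496 ≈ 1.3089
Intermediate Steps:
1309/4678 + 3359/3264 = 9992989/7634496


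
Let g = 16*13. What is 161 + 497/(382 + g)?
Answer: 95487/590 ≈ 161.84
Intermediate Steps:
g = 208
161 + 497/(382 + g) = 161 + 497/(382 + 208) = 161 + 497/590 = 95487/590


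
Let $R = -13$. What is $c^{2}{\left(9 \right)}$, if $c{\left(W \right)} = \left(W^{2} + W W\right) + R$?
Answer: $22201$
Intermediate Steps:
$c{\left(W \right)} = -13 + 2 W^{2}$ ($c{\left(W \right)} = \left(W^{2} + W W\right) - 13 = \left(W^{2} + W^{2}\right) - 13 = 2 W^{2} - 13 = -13 + 2 W^{2}$)
$c^{2}{\left(9 \right)} = \left(-13 + 2 \cdot 9^{2}\right)^{2} = \left(-13 + 2 \cdot 81\right)^{2} = \left(-13 + 162\right)^{2} = 149^{2} = 22201$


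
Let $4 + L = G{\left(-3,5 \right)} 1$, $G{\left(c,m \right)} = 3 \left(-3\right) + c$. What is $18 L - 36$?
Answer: $-324$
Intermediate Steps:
$G{\left(c,m \right)} = -9 + c$
$L = -16$ ($L = -4 + \left(-9 - 3\right) 1 = -4 - 12 = -16$)
$18 L - 36 = 18 \left(-16\right) - 36 = -288 - 36 = -324$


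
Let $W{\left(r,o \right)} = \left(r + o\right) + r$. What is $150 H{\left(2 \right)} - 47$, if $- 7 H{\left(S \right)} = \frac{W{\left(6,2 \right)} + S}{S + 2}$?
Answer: $- \frac{929}{7} \approx -132.71$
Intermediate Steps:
$W{\left(r,o \right)} = o + 2 r$ ($W{\left(r,o \right)} = \left(o + r\right) + r = o + 2 r$)
$H{\left(S \right)} = - \frac{14 + S}{7 \left(2 + S\right)}$ ($H{\left(S \right)} = - \frac{\left(\left(2 + 2 \cdot 6\right) + S\right) \frac{1}{S + 2}}{7} = - \frac{\left(\left(2 + 12\right) + S\right) \frac{1}{2 + S}}{7} = - \frac{\left(14 + S\right) \frac{1}{2 + S}}{7} = - \frac{\frac{1}{2 + S} \left(14 + S\right)}{7} = - \frac{14 + S}{7 \left(2 + S\right)}$)
$150 H{\left(2 \right)} - 47 = 150 \frac{-14 - 2}{7 \left(2 + 2\right)} - 47 = 150 \frac{-14 - 2}{7 \cdot 4} - 47 = 150 \cdot \frac{1}{7} \cdot \frac{1}{4} \left(-16\right) - 47 = 150 \left(- \frac{4}{7}\right) - 47 = - \frac{600}{7} - 47 = - \frac{929}{7}$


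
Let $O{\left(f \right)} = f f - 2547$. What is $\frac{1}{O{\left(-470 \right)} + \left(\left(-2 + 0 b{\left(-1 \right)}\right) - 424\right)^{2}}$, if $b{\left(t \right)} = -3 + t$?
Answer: $\frac{1}{399829} \approx 2.5011 \cdot 10^{-6}$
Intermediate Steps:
$O{\left(f \right)} = -2547 + f^{2}$ ($O{\left(f \right)} = f^{2} - 2547 = -2547 + f^{2}$)
$\frac{1}{O{\left(-470 \right)} + \left(\left(-2 + 0 b{\left(-1 \right)}\right) - 424\right)^{2}} = \frac{1}{\left(-2547 + \left(-470\right)^{2}\right) + \left(\left(-2 + 0 \left(-3 - 1\right)\right) - 424\right)^{2}} = \frac{1}{\left(-2547 + 220900\right) + \left(\left(-2 + 0 \left(-4\right)\right) - 424\right)^{2}} = \frac{1}{218353 + \left(\left(-2 + 0\right) - 424\right)^{2}} = \frac{1}{218353 + \left(-2 - 424\right)^{2}} = \frac{1}{218353 + \left(-426\right)^{2}} = \frac{1}{218353 + 181476} = \frac{1}{399829}$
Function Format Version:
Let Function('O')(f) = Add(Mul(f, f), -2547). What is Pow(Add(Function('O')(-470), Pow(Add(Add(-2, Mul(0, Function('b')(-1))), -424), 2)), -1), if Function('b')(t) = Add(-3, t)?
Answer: Rational(1, 399829) ≈ 2.5011e-6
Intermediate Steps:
Function('O')(f) = Add(-2547, Pow(f, 2)) (Function('O')(f) = Add(Pow(f, 2), -2547) = Add(-2547, Pow(f, 2)))
Pow(Add(Function('O')(-470), Pow(Add(Add(-2, Mul(0, Function('b')(-1))), -424), 2)), -1) = Pow(Add(Add(-2547, Pow(-470, 2)), Pow(Add(Add(-2, Mul(0, Add(-3, -1))), -424), 2)), -1) = Pow(Add(Add(-2547, 220900), Pow(Add(Add(-2, Mul(0, -4)), -424), 2)), -1) = Pow(Add(218353, Pow(Add(Add(-2, 0), -424), 2)), -1) = Pow(Add(218353, Pow(Add(-2, -424), 2)), -1) = Pow(Add(218353, Pow(-426, 2)), -1) = Pow(Add(218353, 181476), -1) = Pow(399829, -1) = Rational(1, 399829)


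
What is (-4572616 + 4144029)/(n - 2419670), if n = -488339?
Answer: 428587/2908009 ≈ 0.14738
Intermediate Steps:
(-4572616 + 4144029)/(n - 2419670) = (-4572616 + 4144029)/(-488339 - 2419670) = -428587/(-2908009) = -428587*(-1/2908009) = 428587/2908009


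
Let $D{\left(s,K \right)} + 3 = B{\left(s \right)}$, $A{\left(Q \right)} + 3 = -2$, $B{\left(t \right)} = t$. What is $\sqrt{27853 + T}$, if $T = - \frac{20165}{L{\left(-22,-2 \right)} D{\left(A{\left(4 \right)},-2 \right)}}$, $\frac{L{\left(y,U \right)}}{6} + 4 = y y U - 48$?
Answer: $\frac{\sqrt{4636453231}}{408} \approx 166.89$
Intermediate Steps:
$L{\left(y,U \right)} = -312 + 6 U y^{2}$ ($L{\left(y,U \right)} = -24 + 6 \left(y y U - 48\right) = -24 + 6 \left(y^{2} U - 48\right) = -24 + 6 \left(U y^{2} - 48\right) = -24 + 6 \left(-48 + U y^{2}\right) = -24 + \left(-288 + 6 U y^{2}\right) = -312 + 6 U y^{2}$)
$A{\left(Q \right)} = -5$ ($A{\left(Q \right)} = -3 - 2 = -5$)
$D{\left(s,K \right)} = -3 + s$
$T = - \frac{4033}{9792}$ ($T = - \frac{20165}{\left(-312 + 6 \left(-2\right) \left(-22\right)^{2}\right) \left(-3 - 5\right)} = - \frac{20165}{\left(-312 + 6 \left(-2\right) 484\right) \left(-8\right)} = - \frac{20165}{\left(-312 - 5808\right) \left(-8\right)} = - \frac{20165}{\left(-6120\right) \left(-8\right)} = - \frac{20165}{48960} = \left(-20165\right) \frac{1}{48960} = - \frac{4033}{9792} \approx -0.41187$)
$\sqrt{27853 + T} = \sqrt{27853 - \frac{4033}{9792}} = \sqrt{\frac{272732543}{9792}} = \frac{\sqrt{4636453231}}{408}$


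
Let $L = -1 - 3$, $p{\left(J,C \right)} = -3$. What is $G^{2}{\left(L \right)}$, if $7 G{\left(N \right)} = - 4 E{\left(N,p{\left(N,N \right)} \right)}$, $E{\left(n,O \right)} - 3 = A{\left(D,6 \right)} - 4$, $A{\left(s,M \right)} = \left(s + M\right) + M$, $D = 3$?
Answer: $64$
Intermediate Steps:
$A{\left(s,M \right)} = s + 2 M$ ($A{\left(s,M \right)} = \left(M + s\right) + M = s + 2 M$)
$E{\left(n,O \right)} = 14$ ($E{\left(n,O \right)} = 3 + \left(\left(3 + 2 \cdot 6\right) - 4\right) = 3 + \left(\left(3 + 12\right) - 4\right) = 3 + \left(15 - 4\right) = 3 + 11 = 14$)
$L = -4$
$G{\left(N \right)} = -8$ ($G{\left(N \right)} = \frac{\left(-4\right) 14}{7} = \frac{1}{7} \left(-56\right) = -8$)
$G^{2}{\left(L \right)} = \left(-8\right)^{2} = 64$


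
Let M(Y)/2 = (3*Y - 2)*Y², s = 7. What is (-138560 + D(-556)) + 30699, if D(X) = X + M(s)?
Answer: -106555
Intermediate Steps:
M(Y) = 2*Y²*(-2 + 3*Y) (M(Y) = 2*((3*Y - 2)*Y²) = 2*((-2 + 3*Y)*Y²) = 2*(Y²*(-2 + 3*Y)) = 2*Y²*(-2 + 3*Y))
D(X) = 1862 + X (D(X) = X + 7²*(-4 + 6*7) = X + 49*(-4 + 42) = X + 49*38 = X + 1862 = 1862 + X)
(-138560 + D(-556)) + 30699 = (-138560 + (1862 - 556)) + 30699 = (-138560 + 1306) + 30699 = -137254 + 30699 = -106555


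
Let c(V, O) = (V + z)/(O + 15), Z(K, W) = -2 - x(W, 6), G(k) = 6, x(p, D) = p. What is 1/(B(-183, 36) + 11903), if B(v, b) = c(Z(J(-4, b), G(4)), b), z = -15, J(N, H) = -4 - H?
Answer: 51/607030 ≈ 8.4016e-5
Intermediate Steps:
Z(K, W) = -2 - W
c(V, O) = (-15 + V)/(15 + O) (c(V, O) = (V - 15)/(O + 15) = (-15 + V)/(15 + O))
B(v, b) = -23/(15 + b) (B(v, b) = (-15 + (-2 - 1*6))/(15 + b) = (-15 + (-2 - 6))/(15 + b) = (-15 - 8)/(15 + b) = -23/(15 + b))
1/(B(-183, 36) + 11903) = 1/(-23/(15 + 36) + 11903) = 1/(-23/51 + 11903) = 1/(607030/51) = 51/607030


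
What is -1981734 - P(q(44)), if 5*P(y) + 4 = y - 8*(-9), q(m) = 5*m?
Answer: -9908958/5 ≈ -1.9818e+6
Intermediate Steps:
P(y) = 68/5 + y/5 (P(y) = -⅘ + (y - 8*(-9))/5 = -⅘ + (y + 72)/5 = -⅘ + (72 + y)/5 = -⅘ + (72/5 + y/5) = 68/5 + y/5)
-1981734 - P(q(44)) = -1981734 - (68/5 + (5*44)/5) = -1981734 - (68/5 + (⅕)*220) = -1981734 - (68/5 + 44) = -1981734 - 1*288/5 = -1981734 - 288/5 = -9908958/5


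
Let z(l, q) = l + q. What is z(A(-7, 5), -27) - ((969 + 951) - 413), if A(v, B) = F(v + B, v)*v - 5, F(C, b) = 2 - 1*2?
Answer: -1539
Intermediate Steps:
F(C, b) = 0 (F(C, b) = 2 - 2 = 0)
A(v, B) = -5 (A(v, B) = 0*v - 5 = 0 - 5 = -5)
z(A(-7, 5), -27) - ((969 + 951) - 413) = (-5 - 27) - ((969 + 951) - 413) = -32 - (1920 - 413) = -32 - 1*1507 = -32 - 1507 = -1539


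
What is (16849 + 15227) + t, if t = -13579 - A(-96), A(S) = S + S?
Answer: 18689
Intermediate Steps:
A(S) = 2*S
t = -13387 (t = -13579 - 2*(-96) = -13579 - 1*(-192) = -13579 + 192 = -13387)
(16849 + 15227) + t = (16849 + 15227) - 13387 = 32076 - 13387 = 18689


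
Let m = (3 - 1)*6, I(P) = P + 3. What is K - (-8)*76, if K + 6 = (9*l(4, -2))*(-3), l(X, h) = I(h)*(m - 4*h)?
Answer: 62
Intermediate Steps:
I(P) = 3 + P
m = 12 (m = 2*6 = 12)
l(X, h) = (3 + h)*(12 - 4*h)
K = -546 (K = -6 + (9*(36 - 4*(-2)²))*(-3) = -6 + (9*(36 - 4*4))*(-3) = -6 + (9*(36 - 16))*(-3) = -6 + (9*20)*(-3) = -6 + 180*(-3) = -6 - 540 = -546)
K - (-8)*76 = -546 - (-8)*76 = -546 - 1*(-608) = -546 + 608 = 62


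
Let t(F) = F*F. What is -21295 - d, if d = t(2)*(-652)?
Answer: -18687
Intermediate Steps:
t(F) = F²
d = -2608 (d = 2²*(-652) = 4*(-652) = -2608)
-21295 - d = -21295 - 1*(-2608) = -21295 + 2608 = -18687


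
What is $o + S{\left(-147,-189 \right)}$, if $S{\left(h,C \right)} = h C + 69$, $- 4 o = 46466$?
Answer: $\frac{32471}{2} \approx 16236.0$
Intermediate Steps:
$o = - \frac{23233}{2}$ ($o = \left(- \frac{1}{4}\right) 46466 = - \frac{23233}{2} \approx -11617.0$)
$S{\left(h,C \right)} = 69 + C h$ ($S{\left(h,C \right)} = C h + 69 = 69 + C h$)
$o + S{\left(-147,-189 \right)} = - \frac{23233}{2} + \left(69 - -27783\right) = - \frac{23233}{2} + \left(69 + 27783\right) = - \frac{23233}{2} + 27852 = \frac{32471}{2}$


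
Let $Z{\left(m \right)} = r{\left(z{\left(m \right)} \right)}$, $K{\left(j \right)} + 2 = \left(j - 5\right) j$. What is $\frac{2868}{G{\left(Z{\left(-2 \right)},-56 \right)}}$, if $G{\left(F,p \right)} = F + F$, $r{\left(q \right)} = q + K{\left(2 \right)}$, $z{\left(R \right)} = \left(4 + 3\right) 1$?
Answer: $-1434$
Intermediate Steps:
$z{\left(R \right)} = 7$ ($z{\left(R \right)} = 7 \cdot 1 = 7$)
$K{\left(j \right)} = -2 + j \left(-5 + j\right)$ ($K{\left(j \right)} = -2 + \left(j - 5\right) j = -2 + \left(-5 + j\right) j = -2 + j \left(-5 + j\right)$)
$r{\left(q \right)} = -8 + q$ ($r{\left(q \right)} = q - \left(12 - 4\right) = q - 8 = -8 + q$)
$Z{\left(m \right)} = -1$ ($Z{\left(m \right)} = -8 + 7 = -1$)
$G{\left(F,p \right)} = 2 F$
$\frac{2868}{G{\left(Z{\left(-2 \right)},-56 \right)}} = \frac{2868}{2 \left(-1\right)} = \frac{2868}{-2} = 2868 \left(- \frac{1}{2}\right) = -1434$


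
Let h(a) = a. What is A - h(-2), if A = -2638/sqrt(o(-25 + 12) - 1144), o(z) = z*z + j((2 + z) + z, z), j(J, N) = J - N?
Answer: 2 + 1319*I*sqrt(986)/493 ≈ 2.0 + 84.011*I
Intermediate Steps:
o(z) = 2 + z + z**2 (o(z) = z*z + (((2 + z) + z) - z) = z**2 + ((2 + 2*z) - z) = z**2 + (2 + z) = 2 + z + z**2)
A = 1319*I*sqrt(986)/493 (A = -2638/sqrt((2 + (-25 + 12) + (-25 + 12)**2) - 1144) = -2638/sqrt((2 - 13 + (-13)**2) - 1144) = -2638/sqrt((2 - 13 + 169) - 1144) = -2638/sqrt(158 - 1144) = -2638*(-I*sqrt(986)/986) = -(-1319)*I*sqrt(986)/493 = 1319*I*sqrt(986)/493 ≈ 84.011*I)
A - h(-2) = 1319*I*sqrt(986)/493 - 1*(-2) = 1319*I*sqrt(986)/493 + 2 = 2 + 1319*I*sqrt(986)/493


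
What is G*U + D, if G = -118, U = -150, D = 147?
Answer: 17847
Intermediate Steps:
G*U + D = -118*(-150) + 147 = 17700 + 147 = 17847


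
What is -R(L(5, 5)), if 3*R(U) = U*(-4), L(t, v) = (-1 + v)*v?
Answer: 80/3 ≈ 26.667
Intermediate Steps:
L(t, v) = v*(-1 + v)
R(U) = -4*U/3 (R(U) = (U*(-4))/3 = (-4*U)/3 = -4*U/3)
-R(L(5, 5)) = -(-4)*5*(-1 + 5)/3 = -(-4)*5*4/3 = -(-4)*20/3 = -1*(-80/3) = 80/3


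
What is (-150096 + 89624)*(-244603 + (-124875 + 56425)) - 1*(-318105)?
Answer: 18931259121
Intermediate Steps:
(-150096 + 89624)*(-244603 + (-124875 + 56425)) - 1*(-318105) = -60472*(-244603 - 68450) + 318105 = -60472*(-313053) + 318105 = 18930941016 + 318105 = 18931259121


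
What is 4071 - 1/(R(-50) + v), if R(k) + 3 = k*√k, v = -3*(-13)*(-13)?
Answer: 156774261/38510 - 5*I*√2/7702 ≈ 4071.0 - 0.00091808*I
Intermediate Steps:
v = -507 (v = 39*(-13) = -507)
R(k) = -3 + k^(3/2) (R(k) = -3 + k*√k = -3 + k^(3/2))
4071 - 1/(R(-50) + v) = 4071 - 1/((-3 + (-50)^(3/2)) - 507) = 4071 - 1/((-3 - 250*I*√2) - 507) = 4071 - 1/(-510 - 250*I*√2)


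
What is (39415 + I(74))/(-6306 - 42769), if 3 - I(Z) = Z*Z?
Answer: -33942/49075 ≈ -0.69164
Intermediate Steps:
I(Z) = 3 - Z² (I(Z) = 3 - Z*Z = 3 - Z²)
(39415 + I(74))/(-6306 - 42769) = (39415 + (3 - 1*74²))/(-6306 - 42769) = (39415 + (3 - 1*5476))/(-49075) = (39415 + (3 - 5476))*(-1/49075) = (39415 - 5473)*(-1/49075) = 33942*(-1/49075) = -33942/49075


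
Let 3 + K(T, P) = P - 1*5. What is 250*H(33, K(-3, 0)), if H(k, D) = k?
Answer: 8250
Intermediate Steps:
K(T, P) = -8 + P (K(T, P) = -3 + (P - 1*5) = -3 + (P - 5) = -3 + (-5 + P) = -8 + P)
250*H(33, K(-3, 0)) = 250*33 = 8250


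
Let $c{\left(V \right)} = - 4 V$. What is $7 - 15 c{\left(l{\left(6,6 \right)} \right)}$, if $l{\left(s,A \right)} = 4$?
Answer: $247$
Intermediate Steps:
$7 - 15 c{\left(l{\left(6,6 \right)} \right)} = 7 - 15 \left(\left(-4\right) 4\right) = 7 - -240 = 7 + 240 = 247$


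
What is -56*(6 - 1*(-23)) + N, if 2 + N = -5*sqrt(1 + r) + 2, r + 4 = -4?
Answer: -1624 - 5*I*sqrt(7) ≈ -1624.0 - 13.229*I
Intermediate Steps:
r = -8 (r = -4 - 4 = -8)
N = -5*I*sqrt(7) (N = -2 + (-5*sqrt(1 - 8) + 2) = -2 + (-5*I*sqrt(7) + 2) = -2 + (2 - 5*I*sqrt(7)) = -5*I*sqrt(7) ≈ -13.229*I)
-56*(6 - 1*(-23)) + N = -56*(6 - 1*(-23)) - 5*I*sqrt(7) = -56*(6 + 23) - 5*I*sqrt(7) = -56*29 - 5*I*sqrt(7) = -1624 - 5*I*sqrt(7)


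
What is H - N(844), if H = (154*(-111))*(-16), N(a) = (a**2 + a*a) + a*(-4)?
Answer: -1147792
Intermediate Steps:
N(a) = -4*a + 2*a**2 (N(a) = (a**2 + a**2) - 4*a = 2*a**2 - 4*a = -4*a + 2*a**2)
H = 273504 (H = -17094*(-16) = 273504)
H - N(844) = 273504 - 2*844*(-2 + 844) = 273504 - 2*844*842 = 273504 - 1*1421296 = 273504 - 1421296 = -1147792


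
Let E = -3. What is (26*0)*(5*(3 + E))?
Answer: 0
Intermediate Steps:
(26*0)*(5*(3 + E)) = (26*0)*(5*(3 - 3)) = 0*(5*0) = 0*0 = 0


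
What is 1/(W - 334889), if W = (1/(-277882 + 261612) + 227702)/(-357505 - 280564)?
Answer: -10381382630/3476614552289609 ≈ -2.9861e-6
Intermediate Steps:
W = -3704711539/10381382630 (W = (1/(-16270) + 227702)/(-638069) = (-1/16270 + 227702)*(-1/638069) = (3704711539/16270)*(-1/638069) = -3704711539/10381382630 ≈ -0.35686)
1/(W - 334889) = 1/(-3704711539/10381382630 - 334889) = 1/(-3476614552289609/10381382630) = -10381382630/3476614552289609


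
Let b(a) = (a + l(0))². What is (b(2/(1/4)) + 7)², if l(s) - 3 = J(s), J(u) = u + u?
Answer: 16384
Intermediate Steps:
J(u) = 2*u
l(s) = 3 + 2*s
b(a) = (3 + a)² (b(a) = (a + (3 + 2*0))² = (a + (3 + 0))² = (a + 3)² = (3 + a)²)
(b(2/(1/4)) + 7)² = ((3 + 2/(1/4))² + 7)² = ((3 + 2/(¼))² + 7)² = ((3 + 2*4)² + 7)² = ((3 + 8)² + 7)² = (11² + 7)² = (121 + 7)² = 128² = 16384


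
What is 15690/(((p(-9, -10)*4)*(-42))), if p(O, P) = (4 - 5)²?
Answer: -2615/28 ≈ -93.393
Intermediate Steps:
p(O, P) = 1 (p(O, P) = (-1)² = 1)
15690/(((p(-9, -10)*4)*(-42))) = 15690/(((1*4)*(-42))) = 15690/((4*(-42))) = 15690/(-168) = 15690*(-1/168) = -2615/28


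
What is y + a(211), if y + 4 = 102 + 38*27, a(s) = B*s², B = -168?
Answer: -7478404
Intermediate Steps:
a(s) = -168*s²
y = 1124 (y = -4 + (102 + 38*27) = -4 + (102 + 1026) = -4 + 1128 = 1124)
y + a(211) = 1124 - 168*211² = 1124 - 168*44521 = 1124 - 7479528 = -7478404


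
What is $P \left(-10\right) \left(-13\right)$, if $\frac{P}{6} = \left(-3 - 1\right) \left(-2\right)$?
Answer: $6240$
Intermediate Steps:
$P = 48$ ($P = 6 \left(-3 - 1\right) \left(-2\right) = 6 \left(\left(-4\right) \left(-2\right)\right) = 6 \cdot 8 = 48$)
$P \left(-10\right) \left(-13\right) = 48 \left(-10\right) \left(-13\right) = \left(-480\right) \left(-13\right) = 6240$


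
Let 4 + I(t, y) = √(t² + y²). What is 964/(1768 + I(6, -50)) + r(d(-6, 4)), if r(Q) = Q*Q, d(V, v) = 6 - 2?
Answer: 6430882/388645 - 241*√634/388645 ≈ 16.531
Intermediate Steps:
d(V, v) = 4
r(Q) = Q²
I(t, y) = -4 + √(t² + y²)
964/(1768 + I(6, -50)) + r(d(-6, 4)) = 964/(1768 + (-4 + √(6² + (-50)²))) + 4² = 964/(1768 + (-4 + √(36 + 2500))) + 16 = 964/(1768 + (-4 + √2536)) + 16 = 964/(1768 + (-4 + 2*√634)) + 16 = 964/(1764 + 2*√634) + 16 = 16 + 964/(1764 + 2*√634)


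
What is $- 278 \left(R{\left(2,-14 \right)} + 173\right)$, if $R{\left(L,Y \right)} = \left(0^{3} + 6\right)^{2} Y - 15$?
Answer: $96188$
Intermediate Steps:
$R{\left(L,Y \right)} = -15 + 36 Y$ ($R{\left(L,Y \right)} = \left(0 + 6\right)^{2} Y - 15 = 6^{2} Y - 15 = 36 Y - 15 = -15 + 36 Y$)
$- 278 \left(R{\left(2,-14 \right)} + 173\right) = - 278 \left(\left(-15 + 36 \left(-14\right)\right) + 173\right) = - 278 \left(\left(-15 - 504\right) + 173\right) = - 278 \left(-519 + 173\right) = \left(-278\right) \left(-346\right) = 96188$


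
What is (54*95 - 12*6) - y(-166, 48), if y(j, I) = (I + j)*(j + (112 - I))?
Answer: -6978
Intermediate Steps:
y(j, I) = (I + j)*(112 + j - I)
(54*95 - 12*6) - y(-166, 48) = (54*95 - 12*6) - ((-166)² - 1*48² + 112*48 + 112*(-166)) = (5130 - 72) - (27556 - 1*2304 + 5376 - 18592) = 5058 - (27556 - 2304 + 5376 - 18592) = 5058 - 1*12036 = 5058 - 12036 = -6978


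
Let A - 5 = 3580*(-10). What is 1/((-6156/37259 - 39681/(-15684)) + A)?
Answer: -10252108/366949961585 ≈ -2.7939e-5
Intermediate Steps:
A = -35795 (A = 5 + 3580*(-10) = 5 - 35800 = -35795)
1/((-6156/37259 - 39681/(-15684)) + A) = 1/((-6156/37259 - 39681/(-15684)) - 35795) = 1/((-6156*1/37259 - 39681*(-1/15684)) - 35795) = 1/((-324/1961 + 13227/5228) - 35795) = 1/(24244275/10252108 - 35795) = 1/(-366949961585/10252108) = -10252108/366949961585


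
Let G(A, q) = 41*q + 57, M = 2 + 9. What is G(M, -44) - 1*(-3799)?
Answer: 2052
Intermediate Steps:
M = 11
G(A, q) = 57 + 41*q
G(M, -44) - 1*(-3799) = (57 + 41*(-44)) - 1*(-3799) = (57 - 1804) + 3799 = -1747 + 3799 = 2052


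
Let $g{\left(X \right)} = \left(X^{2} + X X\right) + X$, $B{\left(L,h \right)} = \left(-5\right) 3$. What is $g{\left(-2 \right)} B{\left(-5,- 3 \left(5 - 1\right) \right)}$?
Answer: $-90$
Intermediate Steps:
$B{\left(L,h \right)} = -15$
$g{\left(X \right)} = X + 2 X^{2}$ ($g{\left(X \right)} = \left(X^{2} + X^{2}\right) + X = 2 X^{2} + X = X + 2 X^{2}$)
$g{\left(-2 \right)} B{\left(-5,- 3 \left(5 - 1\right) \right)} = - 2 \left(1 + 2 \left(-2\right)\right) \left(-15\right) = - 2 \left(1 - 4\right) \left(-15\right) = \left(-2\right) \left(-3\right) \left(-15\right) = 6 \left(-15\right) = -90$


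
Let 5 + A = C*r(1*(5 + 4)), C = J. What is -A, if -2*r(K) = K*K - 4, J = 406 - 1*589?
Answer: -14081/2 ≈ -7040.5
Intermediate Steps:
J = -183 (J = 406 - 589 = -183)
C = -183
r(K) = 2 - K²/2 (r(K) = -(K*K - 4)/2 = -(K² - 4)/2 = -(-4 + K²)/2 = 2 - K²/2)
A = 14081/2 (A = -5 - 183*(2 - (5 + 4)²/2) = -5 - 183*(2 - (1*9)²/2) = -5 - 183*(2 - ½*9²) = -5 - 183*(2 - ½*81) = -5 - 183*(2 - 81/2) = -5 - 183*(-77/2) = -5 + 14091/2 = 14081/2 ≈ 7040.5)
-A = -1*14081/2 = -14081/2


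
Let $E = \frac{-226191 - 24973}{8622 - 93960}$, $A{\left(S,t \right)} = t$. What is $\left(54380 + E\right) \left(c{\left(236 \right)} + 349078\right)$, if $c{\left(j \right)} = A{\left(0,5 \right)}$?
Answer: $\frac{90003907062174}{4741} \approx 1.8984 \cdot 10^{10}$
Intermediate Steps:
$c{\left(j \right)} = 5$
$E = \frac{125582}{42669}$ ($E = - \frac{251164}{-85338} = \left(-251164\right) \left(- \frac{1}{85338}\right) = \frac{125582}{42669} \approx 2.9432$)
$\left(54380 + E\right) \left(c{\left(236 \right)} + 349078\right) = \left(54380 + \frac{125582}{42669}\right) \left(5 + 349078\right) = \frac{2320465802}{42669} \cdot 349083 = \frac{90003907062174}{4741}$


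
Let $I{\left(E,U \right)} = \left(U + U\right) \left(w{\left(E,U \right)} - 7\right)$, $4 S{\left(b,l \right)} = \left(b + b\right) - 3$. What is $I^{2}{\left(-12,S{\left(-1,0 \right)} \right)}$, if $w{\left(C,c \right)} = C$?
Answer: $\frac{9025}{4} \approx 2256.3$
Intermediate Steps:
$S{\left(b,l \right)} = - \frac{3}{4} + \frac{b}{2}$ ($S{\left(b,l \right)} = \frac{\left(b + b\right) - 3}{4} = \frac{2 b - 3}{4} = \frac{-3 + 2 b}{4} = - \frac{3}{4} + \frac{b}{2}$)
$I{\left(E,U \right)} = 2 U \left(-7 + E\right)$ ($I{\left(E,U \right)} = \left(U + U\right) \left(E - 7\right) = 2 U \left(-7 + E\right)$)
$I^{2}{\left(-12,S{\left(-1,0 \right)} \right)} = \left(2 \left(- \frac{3}{4} + \frac{1}{2} \left(-1\right)\right) \left(-7 - 12\right)\right)^{2} = \left(2 \left(- \frac{3}{4} - \frac{1}{2}\right) \left(-19\right)\right)^{2} = \left(2 \left(- \frac{5}{4}\right) \left(-19\right)\right)^{2} = \left(\frac{95}{2}\right)^{2} = \frac{9025}{4}$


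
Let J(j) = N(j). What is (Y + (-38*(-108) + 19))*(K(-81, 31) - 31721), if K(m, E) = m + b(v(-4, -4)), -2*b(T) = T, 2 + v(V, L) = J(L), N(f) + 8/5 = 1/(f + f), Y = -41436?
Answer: 94924682443/80 ≈ 1.1866e+9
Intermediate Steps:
N(f) = -8/5 + 1/(2*f) (N(f) = -8/5 + 1/(f + f) = -8/5 + 1/(2*f))
J(j) = (5 - 16*j)/(10*j)
v(V, L) = -2 + (5 - 16*L)/(10*L)
b(T) = -T/2
K(m, E) = 149/80 + m (K(m, E) = m - (5 - 36*(-4))/(20*(-4)) = m - (-1)*(5 + 144)/(20*4) = m - (-1)*149/(20*4) = m - 1/2*(-149/40) = m + 149/80 = 149/80 + m)
(Y + (-38*(-108) + 19))*(K(-81, 31) - 31721) = (-41436 + (-38*(-108) + 19))*((149/80 - 81) - 31721) = (-41436 + (4104 + 19))*(-6331/80 - 31721) = (-41436 + 4123)*(-2544011/80) = -37313*(-2544011/80) = 94924682443/80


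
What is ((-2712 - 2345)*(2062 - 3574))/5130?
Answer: 141596/95 ≈ 1490.5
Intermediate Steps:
((-2712 - 2345)*(2062 - 3574))/5130 = -5057*(-1512)*(1/5130) = 7646184*(1/5130) = 141596/95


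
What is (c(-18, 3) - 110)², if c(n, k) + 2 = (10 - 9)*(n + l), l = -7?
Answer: 18769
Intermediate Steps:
c(n, k) = -9 + n (c(n, k) = -2 + (10 - 9)*(n - 7) = -2 + 1*(-7 + n) = -2 + (-7 + n) = -9 + n)
(c(-18, 3) - 110)² = ((-9 - 18) - 110)² = (-27 - 110)² = (-137)² = 18769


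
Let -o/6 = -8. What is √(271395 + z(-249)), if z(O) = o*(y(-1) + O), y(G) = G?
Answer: √259395 ≈ 509.31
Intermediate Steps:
o = 48 (o = -6*(-8) = 48)
z(O) = -48 + 48*O (z(O) = 48*(-1 + O) = -48 + 48*O)
√(271395 + z(-249)) = √(271395 + (-48 + 48*(-249))) = √(271395 + (-48 - 11952)) = √(271395 - 12000) = √259395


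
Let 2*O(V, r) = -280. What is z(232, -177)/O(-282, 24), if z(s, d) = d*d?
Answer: -31329/140 ≈ -223.78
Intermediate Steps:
z(s, d) = d²
O(V, r) = -140 (O(V, r) = (½)*(-280) = -140)
z(232, -177)/O(-282, 24) = (-177)²/(-140) = 31329*(-1/140) = -31329/140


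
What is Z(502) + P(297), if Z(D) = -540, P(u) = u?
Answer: -243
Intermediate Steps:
Z(502) + P(297) = -540 + 297 = -243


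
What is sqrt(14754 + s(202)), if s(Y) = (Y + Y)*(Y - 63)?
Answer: sqrt(70910) ≈ 266.29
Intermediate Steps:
s(Y) = 2*Y*(-63 + Y) (s(Y) = (2*Y)*(-63 + Y) = 2*Y*(-63 + Y))
sqrt(14754 + s(202)) = sqrt(14754 + 2*202*(-63 + 202)) = sqrt(14754 + 2*202*139) = sqrt(14754 + 56156) = sqrt(70910)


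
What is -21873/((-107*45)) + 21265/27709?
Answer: 236156644/44472945 ≈ 5.3101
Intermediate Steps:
-21873/((-107*45)) + 21265/27709 = -21873/(-4815) + 21265*(1/27709) = -21873*(-1/4815) + 21265/27709 = 7291/1605 + 21265/27709 = 236156644/44472945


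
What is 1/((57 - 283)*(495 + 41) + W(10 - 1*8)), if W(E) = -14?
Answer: -1/121150 ≈ -8.2542e-6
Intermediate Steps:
1/((57 - 283)*(495 + 41) + W(10 - 1*8)) = 1/((57 - 283)*(495 + 41) - 14) = 1/(-226*536 - 14) = 1/(-121136 - 14) = 1/(-121150) = -1/121150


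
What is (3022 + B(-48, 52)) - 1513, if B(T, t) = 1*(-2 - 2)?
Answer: 1505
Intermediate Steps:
B(T, t) = -4 (B(T, t) = 1*(-4) = -4)
(3022 + B(-48, 52)) - 1513 = (3022 - 4) - 1513 = 3018 - 1513 = 1505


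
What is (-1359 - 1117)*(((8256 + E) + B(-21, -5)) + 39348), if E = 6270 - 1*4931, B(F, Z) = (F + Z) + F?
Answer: -121066496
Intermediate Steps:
B(F, Z) = Z + 2*F
E = 1339 (E = 6270 - 4931 = 1339)
(-1359 - 1117)*(((8256 + E) + B(-21, -5)) + 39348) = (-1359 - 1117)*(((8256 + 1339) + (-5 + 2*(-21))) + 39348) = -2476*((9595 + (-5 - 42)) + 39348) = -2476*((9595 - 47) + 39348) = -2476*(9548 + 39348) = -2476*48896 = -121066496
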